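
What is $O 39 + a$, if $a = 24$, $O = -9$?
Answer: $-327$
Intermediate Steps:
$O 39 + a = \left(-9\right) 39 + 24 = -351 + 24 = -327$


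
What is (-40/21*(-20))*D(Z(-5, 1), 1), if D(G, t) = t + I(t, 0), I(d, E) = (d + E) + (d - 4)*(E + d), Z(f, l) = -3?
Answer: -800/21 ≈ -38.095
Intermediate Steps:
I(d, E) = E + d + (-4 + d)*(E + d) (I(d, E) = (E + d) + (-4 + d)*(E + d) = E + d + (-4 + d)*(E + d))
D(G, t) = t**2 - 2*t (D(G, t) = t + (t**2 - 3*0 - 3*t + 0*t) = t + (t**2 + 0 - 3*t + 0) = t + (t**2 - 3*t) = t**2 - 2*t)
(-40/21*(-20))*D(Z(-5, 1), 1) = (-40/21*(-20))*(1*(-2 + 1)) = (-40*1/21*(-20))*(1*(-1)) = -40/21*(-20)*(-1) = (800/21)*(-1) = -800/21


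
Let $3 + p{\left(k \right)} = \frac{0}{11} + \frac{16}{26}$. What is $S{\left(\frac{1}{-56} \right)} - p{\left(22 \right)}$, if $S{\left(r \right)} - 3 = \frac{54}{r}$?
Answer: $- \frac{39242}{13} \approx -3018.6$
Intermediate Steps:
$p{\left(k \right)} = - \frac{31}{13}$ ($p{\left(k \right)} = -3 + \left(\frac{0}{11} + \frac{16}{26}\right) = -3 + \left(0 \cdot \frac{1}{11} + 16 \cdot \frac{1}{26}\right) = -3 + \left(0 + \frac{8}{13}\right) = -3 + \frac{8}{13} = - \frac{31}{13}$)
$S{\left(r \right)} = 3 + \frac{54}{r}$
$S{\left(\frac{1}{-56} \right)} - p{\left(22 \right)} = \left(3 + \frac{54}{\frac{1}{-56}}\right) - - \frac{31}{13} = \left(3 + \frac{54}{- \frac{1}{56}}\right) + \frac{31}{13} = \left(3 + 54 \left(-56\right)\right) + \frac{31}{13} = \left(3 - 3024\right) + \frac{31}{13} = -3021 + \frac{31}{13} = - \frac{39242}{13}$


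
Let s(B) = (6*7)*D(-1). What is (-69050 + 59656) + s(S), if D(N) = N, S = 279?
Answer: -9436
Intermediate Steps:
s(B) = -42 (s(B) = (6*7)*(-1) = 42*(-1) = -42)
(-69050 + 59656) + s(S) = (-69050 + 59656) - 42 = -9394 - 42 = -9436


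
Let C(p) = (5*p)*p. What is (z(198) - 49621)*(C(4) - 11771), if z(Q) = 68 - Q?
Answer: 581638941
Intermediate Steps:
C(p) = 5*p²
(z(198) - 49621)*(C(4) - 11771) = ((68 - 1*198) - 49621)*(5*4² - 11771) = ((68 - 198) - 49621)*(5*16 - 11771) = (-130 - 49621)*(80 - 11771) = -49751*(-11691) = 581638941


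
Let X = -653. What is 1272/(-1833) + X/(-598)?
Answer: 11187/28106 ≈ 0.39803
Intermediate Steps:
1272/(-1833) + X/(-598) = 1272/(-1833) - 653/(-598) = 1272*(-1/1833) - 653*(-1/598) = -424/611 + 653/598 = 11187/28106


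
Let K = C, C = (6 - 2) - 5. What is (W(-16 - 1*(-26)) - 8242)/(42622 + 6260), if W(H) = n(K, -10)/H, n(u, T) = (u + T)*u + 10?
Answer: -82399/488820 ≈ -0.16857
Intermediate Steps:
C = -1 (C = 4 - 5 = -1)
K = -1
n(u, T) = 10 + u*(T + u) (n(u, T) = (T + u)*u + 10 = u*(T + u) + 10 = 10 + u*(T + u))
W(H) = 21/H (W(H) = (10 + (-1)² - 10*(-1))/H = (10 + 1 + 10)/H = 21/H)
(W(-16 - 1*(-26)) - 8242)/(42622 + 6260) = (21/(-16 - 1*(-26)) - 8242)/(42622 + 6260) = (21/(-16 + 26) - 8242)/48882 = (21/10 - 8242)*(1/48882) = -82399/10*1/48882 = -82399/488820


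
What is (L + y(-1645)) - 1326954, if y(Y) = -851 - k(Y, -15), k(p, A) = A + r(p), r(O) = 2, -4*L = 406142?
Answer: -2858655/2 ≈ -1.4293e+6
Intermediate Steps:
L = -203071/2 (L = -1/4*406142 = -203071/2 ≈ -1.0154e+5)
k(p, A) = 2 + A (k(p, A) = A + 2 = 2 + A)
y(Y) = -838 (y(Y) = -851 - (2 - 15) = -851 - 1*(-13) = -851 + 13 = -838)
(L + y(-1645)) - 1326954 = (-203071/2 - 838) - 1326954 = -204747/2 - 1326954 = -2858655/2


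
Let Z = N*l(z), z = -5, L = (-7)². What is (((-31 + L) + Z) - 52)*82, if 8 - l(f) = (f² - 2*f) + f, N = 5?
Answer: -11808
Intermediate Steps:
L = 49
l(f) = 8 + f - f² (l(f) = 8 - ((f² - 2*f) + f) = 8 - (f² - f) = 8 + (f - f²) = 8 + f - f²)
Z = -110 (Z = 5*(8 - 5 - 1*(-5)²) = 5*(8 - 5 - 1*25) = 5*(8 - 5 - 25) = 5*(-22) = -110)
(((-31 + L) + Z) - 52)*82 = (((-31 + 49) - 110) - 52)*82 = ((18 - 110) - 52)*82 = (-92 - 52)*82 = -144*82 = -11808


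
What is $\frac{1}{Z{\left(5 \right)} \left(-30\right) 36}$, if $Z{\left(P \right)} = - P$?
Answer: $\frac{1}{5400} \approx 0.00018519$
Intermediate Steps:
$\frac{1}{Z{\left(5 \right)} \left(-30\right) 36} = \frac{1}{\left(-1\right) 5 \left(-30\right) 36} = \frac{1}{\left(-5\right) \left(-30\right) 36} = \frac{1}{150 \cdot 36} = \frac{1}{5400}$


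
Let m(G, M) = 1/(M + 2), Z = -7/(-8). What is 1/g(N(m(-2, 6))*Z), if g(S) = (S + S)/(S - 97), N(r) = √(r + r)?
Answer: -1545/14 ≈ -110.36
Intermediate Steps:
Z = 7/8 (Z = -7*(-⅛) = 7/8 ≈ 0.87500)
m(G, M) = 1/(2 + M)
N(r) = √2*√r (N(r) = √(2*r) = √2*√r)
g(S) = 2*S/(-97 + S) (g(S) = (2*S)/(-97 + S) = 2*S/(-97 + S))
1/g(N(m(-2, 6))*Z) = 1/(2*((√2*√(1/(2 + 6)))*(7/8))/(-97 + (√2*√(1/(2 + 6)))*(7/8))) = 1/(2*((√2*√(1/8))*(7/8))/(-97 + (√2*√(1/8))*(7/8))) = 1/(2*((√2*√(⅛))*(7/8))/(-97 + (√2*√(⅛))*(7/8))) = 1/(2*((√2*(√2/4))*(7/8))/(-97 + (√2*(√2/4))*(7/8))) = 1/(2*((½)*(7/8))/(-97 + (½)*(7/8))) = 1/(2*(7/16)/(-97 + 7/16)) = 1/(2*(7/16)/(-1545/16)) = 1/(2*(7/16)*(-16/1545)) = 1/(-14/1545) = -1545/14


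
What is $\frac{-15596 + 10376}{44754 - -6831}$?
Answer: $- \frac{348}{3439} \approx -0.10119$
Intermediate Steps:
$\frac{-15596 + 10376}{44754 - -6831} = - \frac{5220}{44754 + 6831} = - \frac{5220}{51585} = \left(-5220\right) \frac{1}{51585} = - \frac{348}{3439}$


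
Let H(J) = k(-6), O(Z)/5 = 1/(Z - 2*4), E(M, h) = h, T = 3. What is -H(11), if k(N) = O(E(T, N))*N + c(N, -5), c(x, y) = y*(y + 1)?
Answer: -155/7 ≈ -22.143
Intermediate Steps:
c(x, y) = y*(1 + y)
O(Z) = 5/(-8 + Z) (O(Z) = 5/(Z - 2*4) = 5/(Z - 8) = 5/(-8 + Z))
k(N) = 20 + 5*N/(-8 + N) (k(N) = (5/(-8 + N))*N - 5*(1 - 5) = 5*N/(-8 + N) - 5*(-4) = 5*N/(-8 + N) + 20 = 20 + 5*N/(-8 + N))
H(J) = 155/7 (H(J) = 5*(-32 + 5*(-6))/(-8 - 6) = 5*(-32 - 30)/(-14) = 5*(-1/14)*(-62) = 155/7)
-H(11) = -1*155/7 = -155/7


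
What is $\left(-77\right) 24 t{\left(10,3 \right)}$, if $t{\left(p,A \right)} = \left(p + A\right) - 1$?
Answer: $-22176$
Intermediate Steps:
$t{\left(p,A \right)} = -1 + A + p$ ($t{\left(p,A \right)} = \left(A + p\right) - 1 = -1 + A + p$)
$\left(-77\right) 24 t{\left(10,3 \right)} = \left(-77\right) 24 \left(-1 + 3 + 10\right) = \left(-1848\right) 12 = -22176$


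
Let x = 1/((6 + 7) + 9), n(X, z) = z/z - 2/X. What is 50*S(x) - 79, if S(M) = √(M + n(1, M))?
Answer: -79 + 25*I*√462/11 ≈ -79.0 + 48.85*I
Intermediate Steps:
n(X, z) = 1 - 2/X
x = 1/22 (x = 1/(13 + 9) = 1/22 ≈ 0.045455)
S(M) = √(-1 + M) (S(M) = √(M + (-2 + 1)/1) = √(M + 1*(-1)) = √(M - 1) = √(-1 + M))
50*S(x) - 79 = 50*√(-1 + 1/22) - 79 = 50*√(-21/22) - 79 = 50*(I*√462/22) - 79 = 25*I*√462/11 - 79 = -79 + 25*I*√462/11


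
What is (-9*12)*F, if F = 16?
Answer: -1728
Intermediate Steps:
(-9*12)*F = -9*12*16 = -108*16 = -1728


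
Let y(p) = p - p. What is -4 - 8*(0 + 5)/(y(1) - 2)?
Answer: 16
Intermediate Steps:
y(p) = 0
-4 - 8*(0 + 5)/(y(1) - 2) = -4 - 8*(0 + 5)/(0 - 2) = -4 - 40/(-2) = -4 - 40*(-1)/2 = -4 - 8*(-5/2) = -4 + 20 = 16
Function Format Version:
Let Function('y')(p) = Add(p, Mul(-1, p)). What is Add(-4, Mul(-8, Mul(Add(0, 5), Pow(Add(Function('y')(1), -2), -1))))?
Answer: 16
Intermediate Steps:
Function('y')(p) = 0
Add(-4, Mul(-8, Mul(Add(0, 5), Pow(Add(Function('y')(1), -2), -1)))) = Add(-4, Mul(-8, Mul(Add(0, 5), Pow(Add(0, -2), -1)))) = Add(-4, Mul(-8, Mul(5, Pow(-2, -1)))) = Add(-4, Mul(-8, Mul(5, Rational(-1, 2)))) = Add(-4, Mul(-8, Rational(-5, 2))) = Add(-4, 20) = 16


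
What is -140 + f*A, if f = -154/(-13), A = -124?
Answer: -20916/13 ≈ -1608.9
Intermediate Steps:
f = 154/13 (f = -154*(-1/13) = 154/13 ≈ 11.846)
-140 + f*A = -140 + (154/13)*(-124) = -140 - 19096/13 = -20916/13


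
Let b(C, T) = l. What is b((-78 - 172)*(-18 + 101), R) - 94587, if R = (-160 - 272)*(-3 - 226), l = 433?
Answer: -94154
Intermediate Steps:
R = 98928 (R = -432*(-229) = 98928)
b(C, T) = 433
b((-78 - 172)*(-18 + 101), R) - 94587 = 433 - 94587 = -94154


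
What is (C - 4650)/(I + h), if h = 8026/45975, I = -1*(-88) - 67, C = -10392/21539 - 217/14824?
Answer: -4015717360448925/18284303570008 ≈ -219.63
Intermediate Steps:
C = -9336763/18782008 (C = -10392*1/21539 - 217*1/14824 = -10392/21539 - 217/14824 = -9336763/18782008 ≈ -0.49711)
I = 21 (I = 88 - 67 = 21)
h = 8026/45975 (h = 8026*(1/45975) = 8026/45975 ≈ 0.17457)
(C - 4650)/(I + h) = (-9336763/18782008 - 4650)/(21 + 8026/45975) = -87345673963/(18782008*973501/45975) = -87345673963/18782008*45975/973501 = -4015717360448925/18284303570008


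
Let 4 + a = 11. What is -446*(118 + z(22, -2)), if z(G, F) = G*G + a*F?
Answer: -262248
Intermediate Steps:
a = 7 (a = -4 + 11 = 7)
z(G, F) = G² + 7*F (z(G, F) = G*G + 7*F = G² + 7*F)
-446*(118 + z(22, -2)) = -446*(118 + (22² + 7*(-2))) = -446*(118 + (484 - 14)) = -446*(118 + 470) = -446*588 = -262248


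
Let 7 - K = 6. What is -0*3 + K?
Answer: 1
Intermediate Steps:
K = 1 (K = 7 - 1*6 = 7 - 6 = 1)
-0*3 + K = -0*3 + 1 = -20*0 + 1 = 0 + 1 = 1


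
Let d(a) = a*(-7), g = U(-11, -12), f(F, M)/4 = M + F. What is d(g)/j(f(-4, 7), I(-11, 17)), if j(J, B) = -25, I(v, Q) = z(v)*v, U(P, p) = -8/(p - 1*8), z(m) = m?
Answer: 14/125 ≈ 0.11200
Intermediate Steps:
U(P, p) = -8/(-8 + p) (U(P, p) = -8/(p - 8) = -8/(-8 + p))
I(v, Q) = v**2 (I(v, Q) = v*v = v**2)
f(F, M) = 4*F + 4*M (f(F, M) = 4*(M + F) = 4*(F + M) = 4*F + 4*M)
g = 2/5 (g = -8/(-8 - 12) = -8/(-20) = -8*(-1/20) = 2/5 ≈ 0.40000)
d(a) = -7*a
d(g)/j(f(-4, 7), I(-11, 17)) = -7*2/5/(-25) = -14/5*(-1/25) = 14/125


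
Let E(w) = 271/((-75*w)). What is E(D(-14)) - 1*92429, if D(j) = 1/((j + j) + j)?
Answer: -2306931/25 ≈ -92277.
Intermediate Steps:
D(j) = 1/(3*j) (D(j) = 1/(2*j + j) = 1/(3*j))
E(w) = -271/(75*w) (E(w) = 271*(-1/(75*w)) = -271/(75*w))
E(D(-14)) - 1*92429 = -271/(75*((⅓)/(-14))) - 1*92429 = -271/(75*((⅓)*(-1/14))) - 92429 = -271/(75*(-1/42)) - 92429 = -271/75*(-42) - 92429 = 3794/25 - 92429 = -2306931/25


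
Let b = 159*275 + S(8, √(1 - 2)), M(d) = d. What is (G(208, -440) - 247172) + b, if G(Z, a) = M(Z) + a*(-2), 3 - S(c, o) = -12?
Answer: -202344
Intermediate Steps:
S(c, o) = 15 (S(c, o) = 3 - 1*(-12) = 3 + 12 = 15)
G(Z, a) = Z - 2*a (G(Z, a) = Z + a*(-2) = Z - 2*a)
b = 43740 (b = 159*275 + 15 = 43725 + 15 = 43740)
(G(208, -440) - 247172) + b = ((208 - 2*(-440)) - 247172) + 43740 = ((208 + 880) - 247172) + 43740 = (1088 - 247172) + 43740 = -246084 + 43740 = -202344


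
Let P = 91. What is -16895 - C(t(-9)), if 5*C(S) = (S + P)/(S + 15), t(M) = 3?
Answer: -760322/45 ≈ -16896.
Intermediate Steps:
C(S) = (91 + S)/(5*(15 + S)) (C(S) = ((S + 91)/(S + 15))/5 = ((91 + S)/(15 + S))/5 = (91 + S)/(5*(15 + S)))
-16895 - C(t(-9)) = -16895 - (91 + 3)/(5*(15 + 3)) = -16895 - 94/(5*18) = -16895 - 1*47/45 = -16895 - 47/45 = -760322/45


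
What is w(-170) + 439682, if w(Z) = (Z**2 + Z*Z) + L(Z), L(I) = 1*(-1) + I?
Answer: 497311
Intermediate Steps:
L(I) = -1 + I
w(Z) = -1 + Z + 2*Z**2 (w(Z) = (Z**2 + Z*Z) + (-1 + Z) = (Z**2 + Z**2) + (-1 + Z) = 2*Z**2 + (-1 + Z) = -1 + Z + 2*Z**2)
w(-170) + 439682 = (-1 - 170 + 2*(-170)**2) + 439682 = (-1 - 170 + 2*28900) + 439682 = (-1 - 170 + 57800) + 439682 = 57629 + 439682 = 497311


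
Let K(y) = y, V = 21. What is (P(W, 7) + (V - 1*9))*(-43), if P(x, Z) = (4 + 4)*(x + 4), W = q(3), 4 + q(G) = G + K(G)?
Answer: -2580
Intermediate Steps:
q(G) = -4 + 2*G (q(G) = -4 + (G + G) = -4 + 2*G)
W = 2 (W = -4 + 2*3 = -4 + 6 = 2)
P(x, Z) = 32 + 8*x (P(x, Z) = 8*(4 + x) = 32 + 8*x)
(P(W, 7) + (V - 1*9))*(-43) = ((32 + 8*2) + (21 - 1*9))*(-43) = ((32 + 16) + (21 - 9))*(-43) = (48 + 12)*(-43) = 60*(-43) = -2580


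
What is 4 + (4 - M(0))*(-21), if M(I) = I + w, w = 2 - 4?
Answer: -122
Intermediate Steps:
w = -2
M(I) = -2 + I (M(I) = I - 2 = -2 + I)
4 + (4 - M(0))*(-21) = 4 + (4 - (-2 + 0))*(-21) = 4 + (4 - 1*(-2))*(-21) = 4 + (4 + 2)*(-21) = 4 + 6*(-21) = 4 - 126 = -122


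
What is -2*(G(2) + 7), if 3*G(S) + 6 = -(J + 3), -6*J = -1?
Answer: -71/9 ≈ -7.8889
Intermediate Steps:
J = ⅙ (J = -⅙*(-1) = ⅙ ≈ 0.16667)
G(S) = -55/18 (G(S) = -2 + (-(⅙ + 3))/3 = -2 + (-1*19/6)/3 = -2 + (⅓)*(-19/6) = -2 - 19/18 = -55/18)
-2*(G(2) + 7) = -2*(-55/18 + 7) = -2*71/18 = -71/9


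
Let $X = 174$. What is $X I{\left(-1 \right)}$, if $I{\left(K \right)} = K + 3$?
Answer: $348$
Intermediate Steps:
$I{\left(K \right)} = 3 + K$
$X I{\left(-1 \right)} = 174 \left(3 - 1\right) = 174 \cdot 2 = 348$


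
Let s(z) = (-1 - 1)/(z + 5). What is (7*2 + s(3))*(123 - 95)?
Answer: 385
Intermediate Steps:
s(z) = -2/(5 + z)
(7*2 + s(3))*(123 - 95) = (7*2 - 2/(5 + 3))*(123 - 95) = (14 - 2/8)*28 = (14 - 2*⅛)*28 = (14 - ¼)*28 = (55/4)*28 = 385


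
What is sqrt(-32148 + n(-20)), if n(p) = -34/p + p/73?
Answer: I*sqrt(17130909270)/730 ≈ 179.29*I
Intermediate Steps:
n(p) = -34/p + p/73 (n(p) = -34/p + p*(1/73) = -34/p + p/73)
sqrt(-32148 + n(-20)) = sqrt(-32148 + (-34/(-20) + (1/73)*(-20))) = sqrt(-32148 + (-34*(-1/20) - 20/73)) = sqrt(-32148 + (17/10 - 20/73)) = sqrt(-32148 + 1041/730) = sqrt(-23466999/730) = I*sqrt(17130909270)/730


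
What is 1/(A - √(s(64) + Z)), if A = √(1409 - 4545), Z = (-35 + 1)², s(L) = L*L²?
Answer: -1/(-56*I + 10*√2633) ≈ -0.0019259 - 0.00021018*I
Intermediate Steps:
s(L) = L³
Z = 1156 (Z = (-34)² = 1156)
A = 56*I (A = √(-3136) = 56*I ≈ 56.0*I)
1/(A - √(s(64) + Z)) = 1/(56*I - √(64³ + 1156)) = 1/(56*I - √(262144 + 1156)) = 1/(56*I - √263300) = 1/(56*I - 10*√2633) = 1/(-10*√2633 + 56*I)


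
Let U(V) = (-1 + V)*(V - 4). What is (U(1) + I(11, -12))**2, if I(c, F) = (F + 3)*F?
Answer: 11664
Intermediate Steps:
U(V) = (-1 + V)*(-4 + V)
I(c, F) = F*(3 + F) (I(c, F) = (3 + F)*F = F*(3 + F))
(U(1) + I(11, -12))**2 = ((4 + 1**2 - 5*1) - 12*(3 - 12))**2 = ((4 + 1 - 5) - 12*(-9))**2 = (0 + 108)**2 = 108**2 = 11664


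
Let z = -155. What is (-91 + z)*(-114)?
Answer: 28044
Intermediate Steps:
(-91 + z)*(-114) = (-91 - 155)*(-114) = -246*(-114) = 28044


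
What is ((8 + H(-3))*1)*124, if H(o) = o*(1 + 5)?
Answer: -1240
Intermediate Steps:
H(o) = 6*o (H(o) = o*6 = 6*o)
((8 + H(-3))*1)*124 = ((8 + 6*(-3))*1)*124 = ((8 - 18)*1)*124 = -10*1*124 = -10*124 = -1240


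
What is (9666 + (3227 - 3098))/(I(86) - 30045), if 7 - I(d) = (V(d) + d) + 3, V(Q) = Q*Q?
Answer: -9795/37523 ≈ -0.26104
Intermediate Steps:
V(Q) = Q**2
I(d) = 4 - d - d**2 (I(d) = 7 - ((d**2 + d) + 3) = 7 - ((d + d**2) + 3) = 7 - (3 + d + d**2) = 7 + (-3 - d - d**2) = 4 - d - d**2)
(9666 + (3227 - 3098))/(I(86) - 30045) = (9666 + (3227 - 3098))/((4 - 1*86 - 1*86**2) - 30045) = (9666 + 129)/((4 - 86 - 1*7396) - 30045) = 9795/((4 - 86 - 7396) - 30045) = 9795/(-7478 - 30045) = 9795/(-37523) = 9795*(-1/37523) = -9795/37523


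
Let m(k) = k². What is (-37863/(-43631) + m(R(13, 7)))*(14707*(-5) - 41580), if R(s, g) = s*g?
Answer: -258362514410/271 ≈ -9.5337e+8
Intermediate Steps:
R(s, g) = g*s
(-37863/(-43631) + m(R(13, 7)))*(14707*(-5) - 41580) = (-37863/(-43631) + (7*13)²)*(14707*(-5) - 41580) = (-37863*(-1/43631) + 91²)*(-73535 - 41580) = (5409/6233 + 8281)*(-115115) = (51620882/6233)*(-115115) = -258362514410/271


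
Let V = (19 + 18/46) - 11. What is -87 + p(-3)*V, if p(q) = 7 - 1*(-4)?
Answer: 122/23 ≈ 5.3043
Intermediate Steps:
p(q) = 11 (p(q) = 7 + 4 = 11)
V = 193/23 (V = (19 + 18*(1/46)) - 11 = (19 + 9/23) - 11 = 446/23 - 11 = 193/23 ≈ 8.3913)
-87 + p(-3)*V = -87 + 11*(193/23) = -87 + 2123/23 = 122/23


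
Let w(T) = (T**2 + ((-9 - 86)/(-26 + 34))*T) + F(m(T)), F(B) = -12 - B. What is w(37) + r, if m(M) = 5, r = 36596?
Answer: 300069/8 ≈ 37509.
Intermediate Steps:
w(T) = -17 + T**2 - 95*T/8 (w(T) = (T**2 + ((-9 - 86)/(-26 + 34))*T) + (-12 - 1*5) = (T**2 + (-95/8)*T) + (-12 - 5) = (T**2 + (-95*1/8)*T) - 17 = (T**2 - 95*T/8) - 17 = -17 + T**2 - 95*T/8)
w(37) + r = (-17 + 37**2 - 95/8*37) + 36596 = (-17 + 1369 - 3515/8) + 36596 = 7301/8 + 36596 = 300069/8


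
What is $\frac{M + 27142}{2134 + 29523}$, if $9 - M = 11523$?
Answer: $\frac{15628}{31657} \approx 0.49367$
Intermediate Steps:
$M = -11514$ ($M = 9 - 11523 = -11514$)
$\frac{M + 27142}{2134 + 29523} = \frac{-11514 + 27142}{2134 + 29523} = \frac{15628}{31657}$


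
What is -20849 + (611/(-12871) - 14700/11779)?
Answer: -3161061355810/151607509 ≈ -20850.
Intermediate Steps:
-20849 + (611/(-12871) - 14700/11779) = -20849 + (611*(-1/12871) - 14700*1/11779) = -20849 + (-611/12871 - 14700/11779) = -20849 - 196400669/151607509 = -3161061355810/151607509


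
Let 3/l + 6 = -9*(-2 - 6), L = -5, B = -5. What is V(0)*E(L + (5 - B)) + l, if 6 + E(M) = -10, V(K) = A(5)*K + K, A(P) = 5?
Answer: 1/22 ≈ 0.045455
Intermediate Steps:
V(K) = 6*K (V(K) = 5*K + K = 6*K)
E(M) = -16 (E(M) = -6 - 10 = -16)
l = 1/22 (l = 3/(-6 - 9*(-2 - 6)) = 3/(-6 - 9*(-8)) = 3/(-6 + 72) = 3/66 = 3*(1/66) = 1/22 ≈ 0.045455)
V(0)*E(L + (5 - B)) + l = (6*0)*(-16) + 1/22 = 0*(-16) + 1/22 = 0 + 1/22 = 1/22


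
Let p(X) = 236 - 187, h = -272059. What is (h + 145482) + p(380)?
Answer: -126528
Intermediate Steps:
p(X) = 49
(h + 145482) + p(380) = (-272059 + 145482) + 49 = -126577 + 49 = -126528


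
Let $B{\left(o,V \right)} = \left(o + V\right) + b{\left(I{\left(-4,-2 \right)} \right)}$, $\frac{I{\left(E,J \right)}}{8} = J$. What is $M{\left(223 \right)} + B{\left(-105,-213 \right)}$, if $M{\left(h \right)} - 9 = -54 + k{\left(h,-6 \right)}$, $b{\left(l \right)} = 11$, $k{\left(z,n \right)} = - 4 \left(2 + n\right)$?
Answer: $-336$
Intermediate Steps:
$I{\left(E,J \right)} = 8 J$
$k{\left(z,n \right)} = -8 - 4 n$
$B{\left(o,V \right)} = 11 + V + o$ ($B{\left(o,V \right)} = \left(o + V\right) + 11 = \left(V + o\right) + 11 = 11 + V + o$)
$M{\left(h \right)} = -29$ ($M{\left(h \right)} = 9 - 38 = -29$)
$M{\left(223 \right)} + B{\left(-105,-213 \right)} = -29 - 307 = -336$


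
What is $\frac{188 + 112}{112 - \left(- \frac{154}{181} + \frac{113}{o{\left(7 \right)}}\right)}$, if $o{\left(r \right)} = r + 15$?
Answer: $\frac{398200}{142973} \approx 2.7851$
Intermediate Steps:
$o{\left(r \right)} = 15 + r$
$\frac{188 + 112}{112 - \left(- \frac{154}{181} + \frac{113}{o{\left(7 \right)}}\right)} = \frac{188 + 112}{112 - \left(- \frac{154}{181} + \frac{113}{15 + 7}\right)} = \frac{300}{112 - \left(- \frac{154}{181} + \frac{113}{22}\right)} = \frac{300}{112 + \left(\left(-113\right) \frac{1}{22} + \frac{154}{181}\right)} = \frac{300}{112 + \left(- \frac{113}{22} + \frac{154}{181}\right)} = \frac{300}{112 - \frac{17065}{3982}} = \frac{300}{\frac{428919}{3982}} = 300 \cdot \frac{3982}{428919} = \frac{398200}{142973}$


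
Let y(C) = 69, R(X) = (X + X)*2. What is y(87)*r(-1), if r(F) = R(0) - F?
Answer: 69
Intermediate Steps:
R(X) = 4*X (R(X) = (2*X)*2 = 4*X)
r(F) = -F (r(F) = 4*0 - F = 0 - F = -F)
y(87)*r(-1) = 69*(-1*(-1)) = 69*1 = 69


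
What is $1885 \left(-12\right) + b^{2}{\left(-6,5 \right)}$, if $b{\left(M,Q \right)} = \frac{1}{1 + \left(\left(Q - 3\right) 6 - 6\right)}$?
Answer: $- \frac{1108379}{49} \approx -22620.0$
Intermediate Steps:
$b{\left(M,Q \right)} = \frac{1}{-23 + 6 Q}$ ($b{\left(M,Q \right)} = \frac{1}{1 + \left(\left(-3 + Q\right) 6 - 6\right)} = \frac{1}{1 + \left(\left(-18 + 6 Q\right) - 6\right)} = \frac{1}{1 + \left(-24 + 6 Q\right)} = \frac{1}{-23 + 6 Q}$)
$1885 \left(-12\right) + b^{2}{\left(-6,5 \right)} = 1885 \left(-12\right) + \left(\frac{1}{-23 + 6 \cdot 5}\right)^{2} = -22620 + \left(\frac{1}{-23 + 30}\right)^{2} = -22620 + \left(\frac{1}{7}\right)^{2} = -22620 + \frac{1}{49} = - \frac{1108379}{49}$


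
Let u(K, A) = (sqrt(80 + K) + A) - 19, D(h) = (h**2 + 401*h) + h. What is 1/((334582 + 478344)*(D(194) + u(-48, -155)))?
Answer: 57725/5417624391250684 - sqrt(2)/2708812195625342 ≈ 1.0655e-11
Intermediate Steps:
D(h) = h**2 + 402*h
u(K, A) = -19 + A + sqrt(80 + K) (u(K, A) = (A + sqrt(80 + K)) - 19 = -19 + A + sqrt(80 + K))
1/((334582 + 478344)*(D(194) + u(-48, -155))) = 1/((334582 + 478344)*(194*(402 + 194) + (-19 - 155 + sqrt(80 - 48)))) = 1/(812926*(194*596 + (-19 - 155 + sqrt(32)))) = 1/(812926*(115624 + (-19 - 155 + 4*sqrt(2)))) = 1/(812926*(115624 + (-174 + 4*sqrt(2)))) = 1/(812926*(115450 + 4*sqrt(2))) = 1/(93852306700 + 3251704*sqrt(2))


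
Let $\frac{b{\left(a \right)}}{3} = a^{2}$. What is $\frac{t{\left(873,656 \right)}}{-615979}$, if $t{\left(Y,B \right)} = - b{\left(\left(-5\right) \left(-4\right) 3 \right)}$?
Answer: $\frac{10800}{615979} \approx 0.017533$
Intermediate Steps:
$b{\left(a \right)} = 3 a^{2}$
$t{\left(Y,B \right)} = -10800$ ($t{\left(Y,B \right)} = - 3 \left(\left(-5\right) \left(-4\right) 3\right)^{2} = - 3 \left(20 \cdot 3\right)^{2} = - 3 \cdot 60^{2} = - 3 \cdot 3600 = \left(-1\right) 10800 = -10800$)
$\frac{t{\left(873,656 \right)}}{-615979} = - \frac{10800}{-615979} = \left(-10800\right) \left(- \frac{1}{615979}\right) = \frac{10800}{615979}$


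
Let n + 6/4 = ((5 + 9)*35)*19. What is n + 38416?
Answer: 95449/2 ≈ 47725.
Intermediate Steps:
n = 18617/2 (n = -3/2 + ((5 + 9)*35)*19 = -3/2 + (14*35)*19 = -3/2 + 490*19 = -3/2 + 9310 = 18617/2 ≈ 9308.5)
n + 38416 = 18617/2 + 38416 = 95449/2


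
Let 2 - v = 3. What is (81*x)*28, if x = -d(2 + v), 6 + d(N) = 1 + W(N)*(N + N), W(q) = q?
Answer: 6804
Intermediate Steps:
v = -1 (v = 2 - 1*3 = 2 - 3 = -1)
d(N) = -5 + 2*N² (d(N) = -6 + (1 + N*(N + N)) = -6 + (1 + N*(2*N)) = -6 + (1 + 2*N²) = -5 + 2*N²)
x = 3 (x = -(-5 + 2*(2 - 1)²) = -(-5 + 2*1²) = -(-5 + 2*1) = -(-5 + 2) = -1*(-3) = 3)
(81*x)*28 = (81*3)*28 = 243*28 = 6804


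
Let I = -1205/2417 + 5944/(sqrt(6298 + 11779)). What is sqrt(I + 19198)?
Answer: sqrt(36648037729669035873 + 627709150380632*sqrt(18077))/43692109 ≈ 138.71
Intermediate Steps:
I = -1205/2417 + 5944*sqrt(18077)/18077 (I = -1205*1/2417 + 5944/(sqrt(18077)) = -1205/2417 + 5944*(sqrt(18077)/18077) = -1205/2417 + 5944*sqrt(18077)/18077 ≈ 43.711)
sqrt(I + 19198) = sqrt((-1205/2417 + 5944*sqrt(18077)/18077) + 19198) = sqrt(46400361/2417 + 5944*sqrt(18077)/18077)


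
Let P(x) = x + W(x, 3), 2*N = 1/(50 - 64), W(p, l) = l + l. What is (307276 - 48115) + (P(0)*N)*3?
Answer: 3628245/14 ≈ 2.5916e+5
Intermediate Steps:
W(p, l) = 2*l
N = -1/28 (N = 1/(2*(50 - 64)) = (1/2)/(-14) = (1/2)*(-1/14) = -1/28 ≈ -0.035714)
P(x) = 6 + x (P(x) = x + 2*3 = x + 6 = 6 + x)
(307276 - 48115) + (P(0)*N)*3 = (307276 - 48115) + ((6 + 0)*(-1/28))*3 = 259161 + (6*(-1/28))*3 = 259161 - 3/14*3 = 259161 - 9/14 = 3628245/14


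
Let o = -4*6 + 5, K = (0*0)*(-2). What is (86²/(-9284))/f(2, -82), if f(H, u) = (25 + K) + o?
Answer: -1849/13926 ≈ -0.13277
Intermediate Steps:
K = 0 (K = 0*(-2) = 0)
o = -19 (o = -24 + 5 = -19)
f(H, u) = 6 (f(H, u) = (25 + 0) - 19 = 25 - 19 = 6)
(86²/(-9284))/f(2, -82) = (86²/(-9284))/6 = (7396*(-1/9284))*(⅙) = -1849/2321*⅙ = -1849/13926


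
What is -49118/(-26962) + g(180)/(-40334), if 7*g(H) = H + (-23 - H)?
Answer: 6934249005/3806198578 ≈ 1.8218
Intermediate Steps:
g(H) = -23/7 (g(H) = (H + (-23 - H))/7 = (1/7)*(-23) = -23/7)
-49118/(-26962) + g(180)/(-40334) = -49118/(-26962) - 23/7/(-40334) = -49118*(-1/26962) - 23/7*(-1/40334) = 24559/13481 + 23/282338 = 6934249005/3806198578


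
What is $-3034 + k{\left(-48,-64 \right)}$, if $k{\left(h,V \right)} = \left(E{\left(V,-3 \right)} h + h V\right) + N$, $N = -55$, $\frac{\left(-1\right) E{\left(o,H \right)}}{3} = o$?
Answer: $-9233$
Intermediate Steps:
$E{\left(o,H \right)} = - 3 o$
$k{\left(h,V \right)} = -55 - 2 V h$ ($k{\left(h,V \right)} = \left(- 3 V h + h V\right) - 55 = \left(- 3 V h + V h\right) - 55 = - 2 V h - 55 = -55 - 2 V h$)
$-3034 + k{\left(-48,-64 \right)} = -3034 - \left(55 - -6144\right) = -3034 - 6199 = -9233$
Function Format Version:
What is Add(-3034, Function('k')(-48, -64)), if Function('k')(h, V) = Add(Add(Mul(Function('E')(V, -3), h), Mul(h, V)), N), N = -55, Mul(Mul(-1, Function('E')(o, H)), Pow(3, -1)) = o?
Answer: -9233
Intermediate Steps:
Function('E')(o, H) = Mul(-3, o)
Function('k')(h, V) = Add(-55, Mul(-2, V, h)) (Function('k')(h, V) = Add(Add(Mul(Mul(-3, V), h), Mul(h, V)), -55) = Add(Add(Mul(-3, V, h), Mul(V, h)), -55) = Add(Mul(-2, V, h), -55) = Add(-55, Mul(-2, V, h)))
Add(-3034, Function('k')(-48, -64)) = Add(-3034, Add(-55, Mul(-2, -64, -48))) = Add(-3034, Add(-55, -6144)) = Add(-3034, -6199) = -9233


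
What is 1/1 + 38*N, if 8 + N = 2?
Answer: -227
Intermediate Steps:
N = -6 (N = -8 + 2 = -6)
1/1 + 38*N = 1/1 + 38*(-6) = 1 - 228 = -227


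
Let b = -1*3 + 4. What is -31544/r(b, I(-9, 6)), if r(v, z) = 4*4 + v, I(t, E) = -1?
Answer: -31544/17 ≈ -1855.5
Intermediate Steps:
b = 1 (b = -3 + 4 = 1)
r(v, z) = 16 + v
-31544/r(b, I(-9, 6)) = -31544/(16 + 1) = -31544/17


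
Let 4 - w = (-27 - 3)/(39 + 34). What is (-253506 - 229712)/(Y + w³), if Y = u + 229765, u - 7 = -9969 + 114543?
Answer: -93990008353/65049832065 ≈ -1.4449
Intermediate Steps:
u = 104581 (u = 7 + (-9969 + 114543) = 7 + 104574 = 104581)
w = 322/73 (w = 4 - (-27 - 3)/(39 + 34) = 4 - (-30)/73 = 4 - 1*(-30/73) = 4 + 30/73 = 322/73 ≈ 4.4110)
Y = 334346 (Y = 104581 + 229765 = 334346)
(-253506 - 229712)/(Y + w³) = (-253506 - 229712)/(334346 + (322/73)³) = -483218/(334346 + 33386248/389017) = -483218/130099664130/389017 = -483218*389017/130099664130 = -93990008353/65049832065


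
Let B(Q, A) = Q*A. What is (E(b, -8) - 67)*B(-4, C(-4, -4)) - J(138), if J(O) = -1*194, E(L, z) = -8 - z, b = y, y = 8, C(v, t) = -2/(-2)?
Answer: 462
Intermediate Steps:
C(v, t) = 1 (C(v, t) = -2*(-½) = 1)
B(Q, A) = A*Q
b = 8
J(O) = -194
(E(b, -8) - 67)*B(-4, C(-4, -4)) - J(138) = ((-8 - 1*(-8)) - 67)*(1*(-4)) - 1*(-194) = ((-8 + 8) - 67)*(-4) + 194 = (0 - 67)*(-4) + 194 = -67*(-4) + 194 = 268 + 194 = 462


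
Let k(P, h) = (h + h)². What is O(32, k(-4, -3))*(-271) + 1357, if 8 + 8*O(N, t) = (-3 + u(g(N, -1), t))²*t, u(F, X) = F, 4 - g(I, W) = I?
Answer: -2340623/2 ≈ -1.1703e+6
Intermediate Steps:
g(I, W) = 4 - I
k(P, h) = 4*h² (k(P, h) = (2*h)² = 4*h²)
O(N, t) = -1 + t*(1 - N)²/8 (O(N, t) = -1 + ((-3 + (4 - N))²*t)/8 = -1 + ((1 - N)²*t)/8 = -1 + (t*(1 - N)²)/8 = -1 + t*(1 - N)²/8)
O(32, k(-4, -3))*(-271) + 1357 = (-1 + (4*(-3)²)*(-1 + 32)²/8)*(-271) + 1357 = (-1 + (⅛)*(4*9)*31²)*(-271) + 1357 = (-1 + (⅛)*36*961)*(-271) + 1357 = (-1 + 8649/2)*(-271) + 1357 = (8647/2)*(-271) + 1357 = -2343337/2 + 1357 = -2340623/2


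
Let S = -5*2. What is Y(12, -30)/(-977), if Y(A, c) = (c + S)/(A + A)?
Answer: 5/2931 ≈ 0.0017059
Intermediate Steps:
S = -10
Y(A, c) = (-10 + c)/(2*A) (Y(A, c) = (c - 10)/(A + A) = (-10 + c)/((2*A)) = (-10 + c)*(1/(2*A)) = (-10 + c)/(2*A))
Y(12, -30)/(-977) = ((1/2)*(-10 - 30)/12)/(-977) = ((1/2)*(1/12)*(-40))*(-1/977) = -5/3*(-1/977) = 5/2931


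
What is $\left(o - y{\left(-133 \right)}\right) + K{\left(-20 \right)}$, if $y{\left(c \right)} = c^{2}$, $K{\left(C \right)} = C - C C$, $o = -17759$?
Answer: $-35868$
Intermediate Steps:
$K{\left(C \right)} = C - C^{2}$
$\left(o - y{\left(-133 \right)}\right) + K{\left(-20 \right)} = \left(-17759 - \left(-133\right)^{2}\right) - 20 \left(1 - -20\right) = \left(-17759 - 17689\right) - 20 \left(1 + 20\right) = \left(-17759 - 17689\right) - 420 = -35448 - 420 = -35868$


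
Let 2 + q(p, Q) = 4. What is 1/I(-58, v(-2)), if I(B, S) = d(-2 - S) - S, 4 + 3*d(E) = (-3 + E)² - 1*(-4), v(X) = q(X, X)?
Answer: 3/43 ≈ 0.069767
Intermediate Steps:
q(p, Q) = 2 (q(p, Q) = -2 + 4 = 2)
v(X) = 2
d(E) = (-3 + E)²/3 (d(E) = -4/3 + ((-3 + E)² - 1*(-4))/3 = -4/3 + ((-3 + E)² + 4)/3 = -4/3 + (4 + (-3 + E)²)/3 = -4/3 + (4/3 + (-3 + E)²/3) = (-3 + E)²/3)
I(B, S) = -S + (-5 - S)²/3 (I(B, S) = (-3 + (-2 - S))²/3 - S = (-5 - S)²/3 - S = -S + (-5 - S)²/3)
1/I(-58, v(-2)) = 1/(-1*2 + (5 + 2)²/3) = 1/(-2 + (⅓)*7²) = 1/(-2 + (⅓)*49) = 1/(-2 + 49/3) = 1/(43/3) = 3/43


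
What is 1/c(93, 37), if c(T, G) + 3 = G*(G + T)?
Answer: 1/4807 ≈ 0.00020803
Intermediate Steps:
c(T, G) = -3 + G*(G + T)
1/c(93, 37) = 1/(-3 + 37² + 37*93) = 1/(-3 + 1369 + 3441) = 1/4807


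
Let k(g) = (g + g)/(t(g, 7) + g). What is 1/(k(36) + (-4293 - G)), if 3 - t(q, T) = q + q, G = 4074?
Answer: -11/92061 ≈ -0.00011949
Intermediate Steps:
t(q, T) = 3 - 2*q (t(q, T) = 3 - (q + q) = 3 - 2*q)
k(g) = 2*g/(3 - g) (k(g) = (g + g)/((3 - 2*g) + g) = (2*g)/(3 - g) = 2*g/(3 - g))
1/(k(36) + (-4293 - G)) = 1/(2*36/(3 - 1*36) + (-4293 - 1*4074)) = 1/(2*36/(3 - 36) + (-4293 - 4074)) = 1/(2*36/(-33) - 8367) = 1/(2*36*(-1/33) - 8367) = 1/(-24/11 - 8367) = 1/(-92061/11) = -11/92061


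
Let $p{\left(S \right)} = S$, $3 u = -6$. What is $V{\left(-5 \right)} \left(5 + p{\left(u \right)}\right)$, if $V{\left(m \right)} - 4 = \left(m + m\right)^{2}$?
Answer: $312$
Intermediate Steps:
$u = -2$ ($u = \frac{1}{3} \left(-6\right) = -2$)
$V{\left(m \right)} = 4 + 4 m^{2}$ ($V{\left(m \right)} = 4 + \left(m + m\right)^{2} = 4 + \left(2 m\right)^{2} = 4 + 4 m^{2}$)
$V{\left(-5 \right)} \left(5 + p{\left(u \right)}\right) = \left(4 + 4 \left(-5\right)^{2}\right) \left(5 - 2\right) = \left(4 + 4 \cdot 25\right) 3 = \left(4 + 100\right) 3 = 104 \cdot 3 = 312$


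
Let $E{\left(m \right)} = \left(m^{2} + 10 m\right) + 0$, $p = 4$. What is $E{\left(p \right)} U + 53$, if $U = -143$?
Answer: $-7955$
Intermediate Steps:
$E{\left(m \right)} = m^{2} + 10 m$
$E{\left(p \right)} U + 53 = 4 \left(10 + 4\right) \left(-143\right) + 53 = 4 \cdot 14 \left(-143\right) + 53 = 56 \left(-143\right) + 53 = -8008 + 53 = -7955$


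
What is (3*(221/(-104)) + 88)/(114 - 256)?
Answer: -653/1136 ≈ -0.57482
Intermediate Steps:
(3*(221/(-104)) + 88)/(114 - 256) = (3*(221*(-1/104)) + 88)/(-142) = (3*(-17/8) + 88)*(-1/142) = (-51/8 + 88)*(-1/142) = (653/8)*(-1/142) = -653/1136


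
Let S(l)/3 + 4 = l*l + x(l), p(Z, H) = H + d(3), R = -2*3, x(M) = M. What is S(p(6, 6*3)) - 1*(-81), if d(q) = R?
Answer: 537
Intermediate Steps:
R = -6
d(q) = -6
p(Z, H) = -6 + H (p(Z, H) = H - 6 = -6 + H)
S(l) = -12 + 3*l + 3*l² (S(l) = -12 + 3*(l*l + l) = -12 + 3*(l² + l) = -12 + 3*(l + l²) = -12 + (3*l + 3*l²) = -12 + 3*l + 3*l²)
S(p(6, 6*3)) - 1*(-81) = (-12 + 3*(-6 + 6*3) + 3*(-6 + 6*3)²) - 1*(-81) = (-12 + 3*(-6 + 18) + 3*(-6 + 18)²) + 81 = (-12 + 3*12 + 3*12²) + 81 = (-12 + 36 + 3*144) + 81 = (-12 + 36 + 432) + 81 = 456 + 81 = 537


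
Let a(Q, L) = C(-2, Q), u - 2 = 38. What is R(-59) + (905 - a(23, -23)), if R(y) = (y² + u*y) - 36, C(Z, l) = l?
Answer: 1967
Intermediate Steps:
u = 40 (u = 2 + 38 = 40)
a(Q, L) = Q
R(y) = -36 + y² + 40*y (R(y) = (y² + 40*y) - 36 = -36 + y² + 40*y)
R(-59) + (905 - a(23, -23)) = (-36 + (-59)² + 40*(-59)) + (905 - 1*23) = (-36 + 3481 - 2360) + (905 - 23) = 1085 + 882 = 1967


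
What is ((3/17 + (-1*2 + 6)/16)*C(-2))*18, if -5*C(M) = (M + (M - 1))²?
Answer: -1305/34 ≈ -38.382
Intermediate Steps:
C(M) = -(-1 + 2*M)²/5 (C(M) = -(M + (M - 1))²/5 = -(M + (-1 + M))²/5 = -(-1 + 2*M)²/5)
((3/17 + (-1*2 + 6)/16)*C(-2))*18 = ((3/17 + (-1*2 + 6)/16)*(-(-1 + 2*(-2))²/5))*18 = ((3*(1/17) + (-2 + 6)*(1/16))*(-(-1 - 4)²/5))*18 = ((3/17 + 4*(1/16))*(-⅕*(-5)²))*18 = ((3/17 + ¼)*(-⅕*25))*18 = ((29/68)*(-5))*18 = -145/68*18 = -1305/34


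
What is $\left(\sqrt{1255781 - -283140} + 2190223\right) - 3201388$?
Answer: $-1011165 + \sqrt{1538921} \approx -1.0099 \cdot 10^{6}$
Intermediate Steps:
$\left(\sqrt{1255781 - -283140} + 2190223\right) - 3201388 = \left(\sqrt{1255781 + 283140} + 2190223\right) - 3201388 = \left(\sqrt{1538921} + 2190223\right) - 3201388 = \left(2190223 + \sqrt{1538921}\right) - 3201388 = -1011165 + \sqrt{1538921}$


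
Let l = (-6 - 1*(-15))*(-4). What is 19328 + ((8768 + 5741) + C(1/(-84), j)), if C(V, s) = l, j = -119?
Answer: 33801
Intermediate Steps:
l = -36 (l = (-6 + 15)*(-4) = 9*(-4) = -36)
C(V, s) = -36
19328 + ((8768 + 5741) + C(1/(-84), j)) = 19328 + ((8768 + 5741) - 36) = 19328 + (14509 - 36) = 19328 + 14473 = 33801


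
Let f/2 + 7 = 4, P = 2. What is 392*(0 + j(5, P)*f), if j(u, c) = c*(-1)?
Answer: 4704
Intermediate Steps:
j(u, c) = -c
f = -6 (f = -14 + 2*4 = -14 + 8 = -6)
392*(0 + j(5, P)*f) = 392*(0 - 1*2*(-6)) = 392*(0 - 2*(-6)) = 392*(0 + 12) = 392*12 = 4704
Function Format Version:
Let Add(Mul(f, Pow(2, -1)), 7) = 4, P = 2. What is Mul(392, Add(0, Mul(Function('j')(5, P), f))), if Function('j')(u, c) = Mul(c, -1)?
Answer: 4704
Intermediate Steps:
Function('j')(u, c) = Mul(-1, c)
f = -6 (f = Add(-14, Mul(2, 4)) = Add(-14, 8) = -6)
Mul(392, Add(0, Mul(Function('j')(5, P), f))) = Mul(392, Add(0, Mul(Mul(-1, 2), -6))) = Mul(392, Add(0, Mul(-2, -6))) = Mul(392, Add(0, 12)) = Mul(392, 12) = 4704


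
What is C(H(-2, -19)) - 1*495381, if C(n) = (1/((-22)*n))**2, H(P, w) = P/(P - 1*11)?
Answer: -959057447/1936 ≈ -4.9538e+5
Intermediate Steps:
H(P, w) = P/(-11 + P) (H(P, w) = P/(P - 11) = P/(-11 + P))
C(n) = 1/(484*n**2) (C(n) = (-1/(22*n))**2 = 1/(484*n**2))
C(H(-2, -19)) - 1*495381 = 1/(484*(-2/(-11 - 2))**2) - 1*495381 = 1/(484*(-2/(-13))**2) - 495381 = 1/(484*(-2*(-1/13))**2) - 495381 = 1/(484*(2/13)**2) - 495381 = (1/484)*(169/4) - 495381 = 169/1936 - 495381 = -959057447/1936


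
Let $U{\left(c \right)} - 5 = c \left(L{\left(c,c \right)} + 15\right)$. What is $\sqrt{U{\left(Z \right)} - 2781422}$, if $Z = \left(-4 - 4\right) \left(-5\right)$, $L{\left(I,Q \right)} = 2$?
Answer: $i \sqrt{2780737} \approx 1667.6 i$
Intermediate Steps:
$Z = 40$ ($Z = \left(-4 - 4\right) \left(-5\right) = \left(-8\right) \left(-5\right) = 40$)
$U{\left(c \right)} = 5 + 17 c$ ($U{\left(c \right)} = 5 + c \left(2 + 15\right) = 5 + c 17 = 5 + 17 c$)
$\sqrt{U{\left(Z \right)} - 2781422} = \sqrt{\left(5 + 17 \cdot 40\right) - 2781422} = \sqrt{\left(5 + 680\right) - 2781422} = \sqrt{685 - 2781422} = \sqrt{-2780737} = i \sqrt{2780737}$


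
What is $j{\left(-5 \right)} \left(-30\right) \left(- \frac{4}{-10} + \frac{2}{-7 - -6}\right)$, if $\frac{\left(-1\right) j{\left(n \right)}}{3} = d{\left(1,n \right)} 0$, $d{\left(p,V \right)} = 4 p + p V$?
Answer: $0$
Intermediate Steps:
$d{\left(p,V \right)} = 4 p + V p$
$j{\left(n \right)} = 0$ ($j{\left(n \right)} = - 3 \cdot 1 \left(4 + n\right) 0 = - 3 \left(4 + n\right) 0 = \left(-3\right) 0 = 0$)
$j{\left(-5 \right)} \left(-30\right) \left(- \frac{4}{-10} + \frac{2}{-7 - -6}\right) = 0 \left(-30\right) \left(- \frac{4}{-10} + \frac{2}{-7 - -6}\right) = 0 \left(\left(-4\right) \left(- \frac{1}{10}\right) + \frac{2}{-7 + 6}\right) = 0 \left(\frac{2}{5} + \frac{2}{-1}\right) = 0 \left(\frac{2}{5} + 2 \left(-1\right)\right) = 0 \left(\frac{2}{5} - 2\right) = 0 \left(- \frac{8}{5}\right) = 0$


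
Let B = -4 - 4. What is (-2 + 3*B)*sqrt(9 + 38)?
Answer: -26*sqrt(47) ≈ -178.25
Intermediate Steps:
B = -8
(-2 + 3*B)*sqrt(9 + 38) = (-2 + 3*(-8))*sqrt(9 + 38) = (-2 - 24)*sqrt(47) = -26*sqrt(47)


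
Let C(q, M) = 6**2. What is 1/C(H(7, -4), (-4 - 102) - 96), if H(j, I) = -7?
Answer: 1/36 ≈ 0.027778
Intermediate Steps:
C(q, M) = 36
1/C(H(7, -4), (-4 - 102) - 96) = 1/36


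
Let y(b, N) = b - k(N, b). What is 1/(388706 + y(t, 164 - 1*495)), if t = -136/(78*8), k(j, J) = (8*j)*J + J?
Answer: 39/15137026 ≈ 2.5765e-6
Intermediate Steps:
k(j, J) = J + 8*J*j (k(j, J) = 8*J*j + J = J + 8*J*j)
t = -17/78 (t = -136/624 = -136*1/624 = -17/78 ≈ -0.21795)
y(b, N) = b - b*(1 + 8*N)
1/(388706 + y(t, 164 - 1*495)) = 1/(388706 - 8*(164 - 1*495)*(-17/78)) = 1/(388706 - 8*(164 - 495)*(-17/78)) = 1/(388706 - 8*(-331)*(-17/78)) = 1/(388706 - 22508/39) = 1/(15137026/39) = 39/15137026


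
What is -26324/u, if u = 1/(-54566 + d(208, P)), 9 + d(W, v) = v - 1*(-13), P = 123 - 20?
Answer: 1433578716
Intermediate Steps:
P = 103
d(W, v) = 4 + v (d(W, v) = -9 + (v - 1*(-13)) = -9 + (v + 13) = -9 + (13 + v) = 4 + v)
u = -1/54459 (u = 1/(-54566 + (4 + 103)) = 1/(-54566 + 107) = 1/(-54459) = -1/54459 ≈ -1.8362e-5)
-26324/u = -26324/(-1/54459) = -26324*(-54459) = 1433578716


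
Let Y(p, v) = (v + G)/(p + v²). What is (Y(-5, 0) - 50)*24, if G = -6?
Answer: -5856/5 ≈ -1171.2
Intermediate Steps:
Y(p, v) = (-6 + v)/(p + v²) (Y(p, v) = (v - 6)/(p + v²) = (-6 + v)/(p + v²))
(Y(-5, 0) - 50)*24 = ((-6 + 0)/(-5 + 0²) - 50)*24 = (-6/(-5 + 0) - 50)*24 = (-6/(-5) - 50)*24 = (-⅕*(-6) - 50)*24 = (6/5 - 50)*24 = -244/5*24 = -5856/5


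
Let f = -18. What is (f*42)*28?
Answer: -21168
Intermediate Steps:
(f*42)*28 = -18*42*28 = -756*28 = -21168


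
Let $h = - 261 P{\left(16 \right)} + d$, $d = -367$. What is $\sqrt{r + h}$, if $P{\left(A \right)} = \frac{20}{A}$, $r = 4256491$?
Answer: $\frac{\sqrt{17023191}}{2} \approx 2063.0$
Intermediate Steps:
$h = - \frac{2773}{4}$ ($h = - 261 \cdot \frac{20}{16} - 367 = - 261 \cdot 20 \cdot \frac{1}{16} - 367 = \left(-261\right) \frac{5}{4} - 367 = - \frac{1305}{4} - 367 = - \frac{2773}{4} \approx -693.25$)
$\sqrt{r + h} = \sqrt{4256491 - \frac{2773}{4}} = \sqrt{\frac{17023191}{4}} = \frac{\sqrt{17023191}}{2}$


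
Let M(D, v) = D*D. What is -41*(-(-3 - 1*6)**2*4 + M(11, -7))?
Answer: 8323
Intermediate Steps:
M(D, v) = D**2
-41*(-(-3 - 1*6)**2*4 + M(11, -7)) = -41*(-(-3 - 1*6)**2*4 + 11**2) = -41*(-(-3 - 6)**2*4 + 121) = -41*(-1*(-9)**2*4 + 121) = -41*(-1*81*4 + 121) = -41*(-81*4 + 121) = -41*(-324 + 121) = -41*(-203) = 8323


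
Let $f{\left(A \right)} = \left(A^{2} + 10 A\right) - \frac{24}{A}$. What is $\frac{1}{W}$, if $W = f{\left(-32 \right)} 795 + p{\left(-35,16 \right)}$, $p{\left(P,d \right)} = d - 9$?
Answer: $\frac{4}{2241133} \approx 1.7848 \cdot 10^{-6}$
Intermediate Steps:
$p{\left(P,d \right)} = -9 + d$
$f{\left(A \right)} = A^{2} - \frac{24}{A} + 10 A$
$W = \frac{2241133}{4}$ ($W = \frac{-24 + \left(-32\right)^{2} \left(10 - 32\right)}{-32} \cdot 795 + \left(-9 + 16\right) = - \frac{-24 + 1024 \left(-22\right)}{32} \cdot 795 + 7 = - \frac{-24 - 22528}{32} \cdot 795 + 7 = \left(- \frac{1}{32}\right) \left(-22552\right) 795 + 7 = \frac{2819}{4} \cdot 795 + 7 = \frac{2241105}{4} + 7 = \frac{2241133}{4} \approx 5.6028 \cdot 10^{5}$)
$\frac{1}{W} = \frac{1}{\frac{2241133}{4}} = \frac{4}{2241133}$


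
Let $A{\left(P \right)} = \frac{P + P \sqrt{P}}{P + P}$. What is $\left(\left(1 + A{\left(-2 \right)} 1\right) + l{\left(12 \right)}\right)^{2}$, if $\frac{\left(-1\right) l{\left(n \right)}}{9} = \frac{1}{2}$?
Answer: $\frac{\left(6 - i \sqrt{2}\right)^{2}}{4} \approx 8.5 - 4.2426 i$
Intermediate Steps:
$l{\left(n \right)} = - \frac{9}{2}$
$A{\left(P \right)} = \frac{P + P^{\frac{3}{2}}}{2 P}$
$\left(\left(1 + A{\left(-2 \right)} 1\right) + l{\left(12 \right)}\right)^{2} = \left(\left(1 + \left(\frac{1}{2} + \frac{\sqrt{-2}}{2}\right) 1\right) - \frac{9}{2}\right)^{2} = \left(\left(1 + \left(\frac{1}{2} + \frac{i \sqrt{2}}{2}\right) 1\right) - \frac{9}{2}\right)^{2} = \left(\left(1 + \left(\frac{1}{2} + \frac{i \sqrt{2}}{2}\right)\right) - \frac{9}{2}\right)^{2} = \left(\left(\frac{3}{2} + \frac{i \sqrt{2}}{2}\right) - \frac{9}{2}\right)^{2} = \left(-3 + \frac{i \sqrt{2}}{2}\right)^{2}$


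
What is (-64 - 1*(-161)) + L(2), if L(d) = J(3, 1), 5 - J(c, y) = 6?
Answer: 96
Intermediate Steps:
J(c, y) = -1 (J(c, y) = 5 - 1*6 = 5 - 6 = -1)
L(d) = -1
(-64 - 1*(-161)) + L(2) = (-64 - 1*(-161)) - 1 = (-64 + 161) - 1 = 97 - 1 = 96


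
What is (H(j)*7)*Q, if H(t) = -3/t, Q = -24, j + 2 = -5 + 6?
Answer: -504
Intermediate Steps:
j = -1 (j = -2 + (-5 + 6) = -2 + 1 = -1)
(H(j)*7)*Q = (-3/(-1)*7)*(-24) = (-3*(-1)*7)*(-24) = (3*7)*(-24) = 21*(-24) = -504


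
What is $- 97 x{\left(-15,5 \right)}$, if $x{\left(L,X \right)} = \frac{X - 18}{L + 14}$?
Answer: $-1261$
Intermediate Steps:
$x{\left(L,X \right)} = \frac{-18 + X}{14 + L}$
$- 97 x{\left(-15,5 \right)} = - 97 \frac{-18 + 5}{14 - 15} = - 97 \frac{1}{-1} \left(-13\right) = - 97 \left(\left(-1\right) \left(-13\right)\right) = \left(-97\right) 13 = -1261$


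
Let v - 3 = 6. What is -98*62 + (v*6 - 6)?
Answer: -6028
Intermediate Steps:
v = 9 (v = 3 + 6 = 9)
-98*62 + (v*6 - 6) = -98*62 + (9*6 - 6) = -6076 + (54 - 6) = -6076 + 48 = -6028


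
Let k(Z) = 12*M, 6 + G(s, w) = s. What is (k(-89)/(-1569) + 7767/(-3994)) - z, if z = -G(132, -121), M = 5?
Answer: 259054591/2088862 ≈ 124.02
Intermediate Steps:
G(s, w) = -6 + s
k(Z) = 60 (k(Z) = 12*5 = 60)
z = -126 (z = -(-6 + 132) = -1*126 = -126)
(k(-89)/(-1569) + 7767/(-3994)) - z = (60/(-1569) + 7767/(-3994)) - 1*(-126) = (60*(-1/1569) + 7767*(-1/3994)) + 126 = (-20/523 - 7767/3994) + 126 = -4142021/2088862 + 126 = 259054591/2088862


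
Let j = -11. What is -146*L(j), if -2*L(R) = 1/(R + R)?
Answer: -73/22 ≈ -3.3182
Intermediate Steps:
L(R) = -1/(4*R) (L(R) = -1/(2*(R + R)) = -1/(2*R)/2 = -1/(4*R))
-146*L(j) = -(-73)/(2*(-11)) = -(-73)*(-1)/(2*11) = -146*1/44 = -73/22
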